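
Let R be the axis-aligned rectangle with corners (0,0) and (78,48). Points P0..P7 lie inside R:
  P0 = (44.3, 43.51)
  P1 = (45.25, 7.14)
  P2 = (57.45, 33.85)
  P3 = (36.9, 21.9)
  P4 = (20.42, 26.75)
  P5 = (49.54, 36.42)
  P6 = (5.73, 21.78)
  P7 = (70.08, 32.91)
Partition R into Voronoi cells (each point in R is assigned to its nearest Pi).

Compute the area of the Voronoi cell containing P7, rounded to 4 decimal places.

1. box [0,78]×[0,48]: [(0, 0) (78, 0) (78, 48) (0, 48)]
2. ⊥bis P7·P0 via (57.19,38.21): [(41.4791, 0) (78, 0) (78, 48) (61.2154, 48)]  |A|=1279.3318
3. ⊥bis P7·P1 via (57.665,20.025): [(51.9693, 25.5129) (78, 0.4318) (78, 48) (61.2154, 48)]  |A|=807.8356
4. ⊥bis P7·P2 via (63.765,33.38): [(62.4294, 15.4344) (78, 0.4318) (78, 48) (64.8531, 48)]  |A|=584.4017
5. ⊥bis P7·P3 via (53.49,27.405): [(62.4294, 15.4344) (78, 0.4318) (78, 48) (64.8531, 48)]  |A|=584.4017
6. ⊥bis P7·P4 via (45.25,29.83): [(62.4294, 15.4344) (78, 0.4318) (78, 48) (64.8531, 48)]  |A|=584.4017
7. ⊥bis P7·P5 via (59.81,34.665): [(62.4294, 15.4344) (78, 0.4318) (78, 48) (64.8531, 48)]  |A|=584.4017
8. ⊥bis P7·P6 via (37.905,27.345): [(62.4294, 15.4344) (78, 0.4318) (78, 48) (64.8531, 48)]  |A|=584.4017
9. canonical 4-gon: [(62.4294, 15.4344) (78, 0.4318) (78, 48) (64.8531, 48)]
10. shoelace: 584.4017

Area of P7's cell: 584.4017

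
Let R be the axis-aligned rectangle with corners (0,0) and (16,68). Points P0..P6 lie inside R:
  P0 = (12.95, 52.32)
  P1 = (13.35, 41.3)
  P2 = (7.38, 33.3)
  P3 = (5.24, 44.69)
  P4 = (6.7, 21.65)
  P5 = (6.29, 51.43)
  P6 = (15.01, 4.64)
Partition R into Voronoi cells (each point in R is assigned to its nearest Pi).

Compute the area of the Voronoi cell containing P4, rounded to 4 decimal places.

Area of P4's cell: 250.6998

1. box [0,16]×[0,68]: [(0, 0) (16, 0) (16, 68) (0, 68)]
2. ⊥bis P4·P0 via (9.825,36.985): [(0, 38.9872) (0, 0) (16, 0) (16, 35.7266)]  |A|=597.7104
3. ⊥bis P4·P1 via (10.025,31.475): [(0, 34.8677) (0, 0) (16, 0) (16, 29.4529)]  |A|=514.5649
4. ⊥bis P4·P2 via (7.04,27.475): [(0, 27.8859) (0, 0) (16, 0) (16, 26.952)]  |A|=438.7035
5. ⊥bis P4·P3 via (5.97,33.17): [(0, 27.8859) (0, 0) (16, 0) (16, 26.952)]  |A|=438.7035
6. ⊥bis P4·P5 via (6.495,36.54): [(0, 27.8859) (0, 0) (16, 0) (16, 26.952)]  |A|=438.7035
7. ⊥bis P4·P6 via (10.855,13.145): [(0, 27.8859) (0, 7.8419) (16, 15.6585) (16, 26.952)]  |A|=250.6998
8. canonical 4-gon: [(0, 27.8859) (0, 7.8419) (16, 15.6585) (16, 26.952)]
9. shoelace: 250.6998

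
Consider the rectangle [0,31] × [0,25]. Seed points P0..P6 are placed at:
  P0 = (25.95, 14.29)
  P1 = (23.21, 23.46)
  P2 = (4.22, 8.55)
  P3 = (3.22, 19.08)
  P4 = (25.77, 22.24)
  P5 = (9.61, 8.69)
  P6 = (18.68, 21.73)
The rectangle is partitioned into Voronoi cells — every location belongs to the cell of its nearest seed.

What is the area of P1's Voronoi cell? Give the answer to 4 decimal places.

Area of P1's cell: 17.5424

1. box [0,31]×[0,25]: [(0, 0) (31, 0) (31, 25) (0, 25)]
2. ⊥bis P1·P0 via (24.58,18.875): [(0, 11.5305) (31, 20.7933) (31, 25) (0, 25)]  |A|=273.9813
3. ⊥bis P1·P2 via (13.715,16.005): [(13.9544, 15.7001) (31, 20.7933) (31, 25) (6.6526, 25)]  |A|=149.0675
4. ⊥bis P1·P3 via (13.215,21.27): [(14.4059, 15.835) (31, 20.7933) (31, 25) (12.3977, 25)]  |A|=120.1485
5. ⊥bis P1·P4 via (24.49,22.85): [(14.4059, 15.835) (22.2662, 18.1836) (25.5146, 25) (12.3977, 25)]  |A|=83.083
6. ⊥bis P1·P5 via (16.41,16.075): [(13.8334, 18.4475) (16.1158, 16.3459) (22.2662, 18.1836) (25.5146, 25) (12.3977, 25)]  |A|=80.7032
7. ⊥bis P1·P6 via (20.945,22.595): [(22.468, 18.6071) (25.5146, 25) (20.0265, 25)]  |A|=17.5424
8. canonical 3-gon: [(22.468, 18.6071) (25.5146, 25) (20.0265, 25)]
9. shoelace: 17.5424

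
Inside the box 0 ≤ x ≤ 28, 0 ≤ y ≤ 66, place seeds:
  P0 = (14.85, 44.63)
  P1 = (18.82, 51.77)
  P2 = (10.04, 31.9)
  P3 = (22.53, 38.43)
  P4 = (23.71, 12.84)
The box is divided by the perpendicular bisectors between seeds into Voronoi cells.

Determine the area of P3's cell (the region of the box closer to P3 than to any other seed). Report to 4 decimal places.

Area of P3's cell: 195.6424

1. box [0,28]×[0,66]: [(0, 0) (28, 0) (28, 66) (0, 66)]
2. ⊥bis P3·P0 via (18.69,41.53): [(0, 18.3785) (0, 0) (28, 0) (28, 53.0624)]  |A|=1000.1726
3. ⊥bis P3·P1 via (20.675,45.1): [(21.8317, 45.4217) (0, 18.3785) (0, 0) (28, 0) (28, 47.1372)]  |A|=981.8985
4. ⊥bis P3·P2 via (16.285,35.165): [(21.8317, 45.4217) (15.2106, 37.22) (28, 12.7576) (28, 47.1372)]  |A|=239.463
5. ⊥bis P3·P4 via (23.12,25.635): [(21.8317, 45.4217) (15.2106, 37.22) (21.3111, 25.5516) (28, 25.86) (28, 47.1372)]  |A|=195.6424
6. canonical 5-gon: [(21.8317, 45.4217) (15.2106, 37.22) (21.3111, 25.5516) (28, 25.86) (28, 47.1372)]
7. shoelace: 195.6424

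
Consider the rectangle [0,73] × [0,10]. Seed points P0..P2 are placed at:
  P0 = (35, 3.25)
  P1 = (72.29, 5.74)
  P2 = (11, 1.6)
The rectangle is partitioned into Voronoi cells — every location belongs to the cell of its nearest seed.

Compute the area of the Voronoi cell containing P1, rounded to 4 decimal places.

Area of P1's cell: 193.8872

1. box [0,73]×[0,10]: [(0, 0) (73, 0) (73, 10) (0, 10)]
2. ⊥bis P1·P0 via (53.645,4.495): [(53.9451, 0) (73, 0) (73, 10) (53.2774, 10)]  |A|=193.8872
3. ⊥bis P1·P2 via (41.645,3.67): [(53.9451, 0) (73, 0) (73, 10) (53.2774, 10)]  |A|=193.8872
4. canonical 4-gon: [(53.9451, 0) (73, 0) (73, 10) (53.2774, 10)]
5. shoelace: 193.8872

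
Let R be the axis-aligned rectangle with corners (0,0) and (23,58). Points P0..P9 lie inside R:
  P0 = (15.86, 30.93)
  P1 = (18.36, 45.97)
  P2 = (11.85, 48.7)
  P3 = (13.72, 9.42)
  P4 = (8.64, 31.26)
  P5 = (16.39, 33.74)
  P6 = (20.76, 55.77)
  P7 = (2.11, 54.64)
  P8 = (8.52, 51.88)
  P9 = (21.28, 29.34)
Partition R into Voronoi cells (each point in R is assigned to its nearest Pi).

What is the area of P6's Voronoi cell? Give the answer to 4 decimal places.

Area of P6's cell: 58.2814

1. box [0,23]×[0,58]: [(0, 0) (23, 0) (23, 58) (0, 58)]
2. ⊥bis P6·P0 via (18.31,43.35): [(0, 46.9619) (23, 42.4248) (23, 58) (0, 58)]  |A|=306.0528
3. ⊥bis P6·P1 via (19.56,50.87): [(0, 55.6602) (23, 50.0276) (23, 58) (0, 58)]  |A|=118.5908
4. ⊥bis P6·P2 via (16.305,52.235): [(16.8643, 51.5302) (23, 50.0276) (23, 58) (11.7305, 58)]  |A|=60.9141
5. ⊥bis P6·P3 via (17.24,32.595): [(16.8643, 51.5302) (23, 50.0276) (23, 58) (11.7305, 58)]  |A|=60.9141
6. ⊥bis P6·P4 via (14.7,43.515): [(16.8643, 51.5302) (23, 50.0276) (23, 58) (11.7305, 58)]  |A|=60.9141
7. ⊥bis P6·P5 via (18.575,44.755): [(16.8643, 51.5302) (23, 50.0276) (23, 58) (11.7305, 58)]  |A|=60.9141
8. ⊥bis P6·P7 via (11.435,55.205): [(16.8643, 51.5302) (23, 50.0276) (23, 58) (11.7305, 58)]  |A|=60.9141
9. ⊥bis P6·P8 via (14.64,53.825): [(14.3705, 54.6729) (16.8643, 51.5302) (23, 50.0276) (23, 58) (13.3131, 58)]  |A|=58.2814
10. ⊥bis P6·P9 via (21.02,42.555): [(14.3705, 54.6729) (16.8643, 51.5302) (23, 50.0276) (23, 58) (13.3131, 58)]  |A|=58.2814
11. canonical 5-gon: [(14.3705, 54.6729) (16.8643, 51.5302) (23, 50.0276) (23, 58) (13.3131, 58)]
12. shoelace: 58.2814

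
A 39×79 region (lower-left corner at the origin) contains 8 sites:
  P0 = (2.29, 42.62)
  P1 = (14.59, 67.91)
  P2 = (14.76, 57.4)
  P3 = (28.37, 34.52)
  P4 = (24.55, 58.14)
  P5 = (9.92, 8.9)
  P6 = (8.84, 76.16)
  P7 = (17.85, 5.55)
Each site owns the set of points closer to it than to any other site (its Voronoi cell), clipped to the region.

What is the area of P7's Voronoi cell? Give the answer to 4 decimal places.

1. box [0,39]×[0,79]: [(0, 0) (39, 0) (39, 79) (0, 79)]
2. ⊥bis P7·P0 via (10.07,24.085): [(0, 19.8582) (0, 0) (39, 0) (39, 36.2283)]  |A|=1093.6851
3. ⊥bis P7·P1 via (16.22,36.73): [(0, 19.8582) (0, 0) (39, 0) (39, 36.2283)]  |A|=1093.6851
4. ⊥bis P7·P2 via (16.305,31.475): [(29.5574, 32.2648) (0, 19.8582) (0, 0) (39, 0) (39, 32.8275)]  |A|=1077.6292
5. ⊥bis P7·P3 via (23.11,20.035): [(10.9453, 24.4524) (0, 19.8582) (0, 0) (39, 0) (39, 14.2648)]  |A|=785.5961
6. ⊥bis P7·P4 via (21.2,31.845): [(10.9453, 24.4524) (0, 19.8582) (0, 0) (39, 0) (39, 14.2648)]  |A|=785.5961
7. ⊥bis P7·P5 via (13.885,7.225): [(19.8037, 21.2356) (10.8328, 0) (39, 0) (39, 14.2648)]  |A|=435.9891
8. ⊥bis P7·P6 via (13.345,40.855): [(19.8037, 21.2356) (10.8328, 0) (39, 0) (39, 14.2648)]  |A|=435.9891
9. canonical 4-gon: [(19.8037, 21.2356) (10.8328, 0) (39, 0) (39, 14.2648)]
10. shoelace: 435.9891

Area of P7's cell: 435.9891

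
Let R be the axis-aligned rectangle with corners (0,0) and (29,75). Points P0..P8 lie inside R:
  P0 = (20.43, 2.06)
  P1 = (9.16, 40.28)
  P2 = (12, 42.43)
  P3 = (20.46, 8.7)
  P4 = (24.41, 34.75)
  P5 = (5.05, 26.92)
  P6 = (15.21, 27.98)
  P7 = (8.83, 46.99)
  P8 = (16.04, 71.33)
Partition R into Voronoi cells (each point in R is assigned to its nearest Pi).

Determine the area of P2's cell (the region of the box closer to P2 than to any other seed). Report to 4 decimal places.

Area of P2's cell: 144.6062

1. box [0,29]×[0,75]: [(0, 0) (29, 0) (29, 75) (0, 75)]
2. ⊥bis P2·P0 via (16.215,22.245): [(0, 18.859) (29, 24.9147) (29, 75) (0, 75)]  |A|=1540.2806
3. ⊥bis P2·P1 via (10.58,41.355): [(0, 55.3304) (23.8415, 23.8375) (29, 24.9147) (29, 75) (0, 75)]  |A|=1105.5146
4. ⊥bis P2·P3 via (16.23,25.565): [(0, 55.3304) (21.5278, 26.8938) (29, 28.7679) (29, 75) (0, 75)]  |A|=1081.9897
5. ⊥bis P2·P4 via (18.205,38.59): [(0, 55.3304) (15.7169, 34.5695) (29, 56.0335) (29, 75) (0, 75)]  |A|=866.7814
6. ⊥bis P2·P5 via (8.525,34.675): [(0, 55.3304) (15.7169, 34.5695) (29, 56.0335) (29, 75) (0, 75)]  |A|=866.7814
7. ⊥bis P2·P6 via (13.605,35.205): [(0, 55.3304) (15.001, 35.5151) (16.5095, 35.8502) (29, 56.0335) (29, 75) (0, 75)]  |A|=865.9482
8. ⊥bis P2·P7 via (10.415,44.71): [(8.859, 43.6283) (15.001, 35.5151) (16.5095, 35.8502) (29, 56.0335) (29, 57.6298)]  |A|=149.0062
9. ⊥bis P2·P8 via (14.02,56.88): [(25.594, 55.262) (8.859, 43.6283) (15.001, 35.5151) (16.5095, 35.8502) (28.2894, 54.8852)]  |A|=144.6062
10. canonical 5-gon: [(25.594, 55.262) (8.859, 43.6283) (15.001, 35.5151) (16.5095, 35.8502) (28.2894, 54.8852)]
11. shoelace: 144.6062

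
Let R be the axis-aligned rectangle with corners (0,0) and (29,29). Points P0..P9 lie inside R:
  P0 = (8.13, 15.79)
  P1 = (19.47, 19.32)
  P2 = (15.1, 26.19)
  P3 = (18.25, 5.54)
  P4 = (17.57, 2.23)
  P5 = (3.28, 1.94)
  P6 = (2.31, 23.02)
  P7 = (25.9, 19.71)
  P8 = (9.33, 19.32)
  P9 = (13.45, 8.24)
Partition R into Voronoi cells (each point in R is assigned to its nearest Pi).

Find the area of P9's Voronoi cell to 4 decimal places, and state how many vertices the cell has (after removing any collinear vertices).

1. box [0,29]×[0,29]: [(0, 0) (29, 0) (29, 29) (0, 29)]
2. ⊥bis P9·P0 via (10.79,12.015): [(0, 4.412) (0, 0) (29, 0) (29, 24.8464)]  |A|=424.2468
3. ⊥bis P9·P1 via (16.46,13.78): [(14.6729, 14.751) (0, 4.412) (0, 0) (29, 0) (29, 6.9668)]  |A|=296.1644
4. ⊥bis P9·P2 via (14.275,17.215): [(14.6729, 14.751) (0, 4.412) (0, 0) (29, 0) (29, 6.9668)]  |A|=296.1644
5. ⊥bis P9·P3 via (15.85,6.89): [(18.9612, 12.421) (14.6729, 14.751) (0, 4.412) (0, 0) (11.9744, 0)]  |A|=155.4576
6. ⊥bis P9·P4 via (15.51,5.235): [(14.5482, 4.5756) (18.9612, 12.421) (14.6729, 14.751) (0, 4.412) (0, 0) (7.8735, 0)]  |A|=146.0755
7. ⊥bis P9·P5 via (8.365,5.09): [(10.4317, 1.7537) (14.5482, 4.5756) (18.9612, 12.421) (14.6729, 14.751) (6.1156, 8.7212)]  |A|=85.5545
8. ⊥bis P9·P6 via (7.88,15.63): [(10.4317, 1.7537) (14.5482, 4.5756) (18.9612, 12.421) (14.6729, 14.751) (6.1156, 8.7212)]  |A|=85.5545
9. ⊥bis P9·P7 via (19.675,13.975): [(10.4317, 1.7537) (14.5482, 4.5756) (18.9612, 12.421) (14.6729, 14.751) (6.1156, 8.7212)]  |A|=85.5545
10. ⊥bis P9·P8 via (11.39,13.78): [(10.4317, 1.7537) (14.5482, 4.5756) (18.9612, 12.421) (14.6729, 14.751) (6.1156, 8.7212)]  |A|=85.5545
11. canonical 5-gon: [(10.4317, 1.7537) (14.5482, 4.5756) (18.9612, 12.421) (14.6729, 14.751) (6.1156, 8.7212)]
12. shoelace: 85.5545

Area of P9's cell: 85.5545 (5 vertices)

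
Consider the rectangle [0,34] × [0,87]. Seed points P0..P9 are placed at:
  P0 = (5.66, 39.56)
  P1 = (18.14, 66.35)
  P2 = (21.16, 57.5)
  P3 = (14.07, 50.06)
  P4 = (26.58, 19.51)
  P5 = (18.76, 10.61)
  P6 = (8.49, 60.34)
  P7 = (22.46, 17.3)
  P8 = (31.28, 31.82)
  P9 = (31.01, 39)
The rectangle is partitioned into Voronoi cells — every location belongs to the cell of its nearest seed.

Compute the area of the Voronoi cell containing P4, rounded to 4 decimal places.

1. box [0,34]×[0,87]: [(0, 0) (34, 0) (34, 87) (0, 87)]
2. ⊥bis P4·P0 via (16.12,29.535): [(0, 12.7155) (0, 0) (34, 0) (34, 48.1908)]  |A|=1035.4083
3. ⊥bis P4·P1 via (22.36,42.93): [(30.3352, 44.367) (0, 12.7155) (0, 0) (34, 0) (34, 45.0274)]  |A|=1029.6116
4. ⊥bis P4·P2 via (23.87,38.505): [(24.8511, 38.645) (0, 12.7155) (0, 0) (34, 0) (34, 39.9502)]  |A|=997.7121
5. ⊥bis P4·P3 via (20.325,34.785): [(32.3713, 39.7179) (21.6857, 35.3422) (0, 12.7155) (0, 0) (34, 0) (34, 39.9502)]  |A|=986.9914
6. ⊥bis P4·P5 via (22.67,15.06): [(32.3713, 39.7179) (21.6857, 35.3422) (11.5832, 24.8014) (34, 5.1049) (34, 39.9502)]  |A|=434.5068
7. ⊥bis P4·P6 via (17.535,39.925): [(32.3713, 39.7179) (21.6857, 35.3422) (11.5832, 24.8014) (34, 5.1049) (34, 39.9502)]  |A|=434.5068
8. ⊥bis P4·P7 via (24.52,18.405): [(32.3713, 39.7179) (21.6857, 35.3422) (17.6779, 31.1605) (29.5631, 9.0034) (34, 5.1049) (34, 39.9502)]  |A|=329.1976
9. ⊥bis P4·P8 via (28.93,25.665): [(18.4869, 29.6522) (29.5631, 9.0034) (34, 5.1049) (34, 23.7293)]  |A|=168.679
10. ⊥bis P4·P9 via (28.795,29.255): [(18.4869, 29.6522) (29.5631, 9.0034) (34, 5.1049) (34, 23.7293)]  |A|=168.679
11. canonical 4-gon: [(18.4869, 29.6522) (29.5631, 9.0034) (34, 5.1049) (34, 23.7293)]
12. shoelace: 168.679

Area of P4's cell: 168.6790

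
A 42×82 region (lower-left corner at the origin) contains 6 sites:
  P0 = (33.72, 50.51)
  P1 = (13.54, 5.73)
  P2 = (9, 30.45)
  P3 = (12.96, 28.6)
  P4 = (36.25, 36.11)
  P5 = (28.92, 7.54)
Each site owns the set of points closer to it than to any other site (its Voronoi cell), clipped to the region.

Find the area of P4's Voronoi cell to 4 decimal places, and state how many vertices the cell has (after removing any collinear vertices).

Area of P4's cell: 371.8667 (4 vertices)

1. box [0,42]×[0,82]: [(0, 0) (42, 0) (42, 82) (0, 82)]
2. ⊥bis P4·P0 via (34.985,43.31): [(0, 37.1633) (0, 0) (42, 0) (42, 44.5425)]  |A|=1715.8224
3. ⊥bis P4·P1 via (24.895,20.92): [(2.5633, 37.6137) (42, 8.1335) (42, 44.5425)]  |A|=717.9266
4. ⊥bis P4·P2 via (22.625,33.28): [(21.0502, 40.8617) (25.2469, 20.657) (42, 8.1335) (42, 44.5425)]  |A|=524.3485
5. ⊥bis P4·P3 via (24.605,32.355): [(21.8184, 40.9967) (29.3713, 17.5738) (42, 8.1335) (42, 44.5425)]  |A|=479.6452
6. ⊥bis P4·P5 via (32.585,21.825): [(21.8184, 40.9967) (27.587, 23.1073) (42, 19.4095) (42, 44.5425)]  |A|=371.8667
7. canonical 4-gon: [(21.8184, 40.9967) (27.587, 23.1073) (42, 19.4095) (42, 44.5425)]
8. shoelace: 371.8667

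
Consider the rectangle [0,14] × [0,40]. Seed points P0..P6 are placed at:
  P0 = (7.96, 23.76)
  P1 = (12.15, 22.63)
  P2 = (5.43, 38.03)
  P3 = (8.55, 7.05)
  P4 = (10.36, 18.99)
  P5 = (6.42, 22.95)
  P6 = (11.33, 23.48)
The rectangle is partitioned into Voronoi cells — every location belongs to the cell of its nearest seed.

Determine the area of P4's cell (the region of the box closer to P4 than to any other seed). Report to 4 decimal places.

1. box [0,14]×[0,40]: [(0, 0) (14, 0) (14, 40) (0, 40)]
2. ⊥bis P4·P0 via (9.16,21.375): [(0, 16.7662) (0, 0) (14, 0) (14, 23.8102)]  |A|=284.0349
3. ⊥bis P4·P1 via (11.255,20.81): [(9.6276, 21.6103) (0, 16.7662) (0, 0) (14, 0) (14, 19.4601)]  |A|=274.5248
4. ⊥bis P4·P2 via (7.895,28.51): [(9.6276, 21.6103) (0, 16.7662) (0, 0) (14, 0) (14, 19.4601)]  |A|=274.5248
5. ⊥bis P4·P3 via (9.455,13.02): [(9.6276, 21.6103) (0, 16.7662) (0, 14.4533) (14, 12.331) (14, 19.4601)]  |A|=87.0346
6. ⊥bis P4·P5 via (8.39,20.97): [(9.6276, 21.6103) (8.4257, 21.0056) (1.5969, 14.2112) (14, 12.331) (14, 19.4601)]  |A|=71.0391
7. ⊥bis P4·P6 via (10.845,21.235): [(10.0348, 21.41) (9.4715, 21.5317) (8.4257, 21.0056) (1.5969, 14.2112) (14, 12.331) (14, 19.4601)]  |A|=71.0075
8. canonical 6-gon: [(10.0348, 21.41) (9.4715, 21.5317) (8.4257, 21.0056) (1.5969, 14.2112) (14, 12.331) (14, 19.4601)]
9. shoelace: 71.0075

Area of P4's cell: 71.0075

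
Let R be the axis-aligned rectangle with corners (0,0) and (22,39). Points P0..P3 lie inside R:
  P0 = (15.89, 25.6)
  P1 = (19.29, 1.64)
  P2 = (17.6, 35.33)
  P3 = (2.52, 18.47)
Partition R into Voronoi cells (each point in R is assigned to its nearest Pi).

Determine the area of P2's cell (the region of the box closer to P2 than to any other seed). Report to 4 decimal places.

Area of P2's cell: 161.2438

1. box [0,22]×[0,39]: [(0, 0) (22, 0) (22, 39) (0, 39)]
2. ⊥bis P2·P0 via (16.745,30.465): [(0, 33.4079) (22, 29.5415) (22, 39) (0, 39)]  |A|=165.5576
3. ⊥bis P2·P1 via (18.445,18.485): [(0, 33.4079) (22, 29.5415) (22, 39) (0, 39)]  |A|=165.5576
4. ⊥bis P2·P3 via (10.06,26.9): [(0, 35.8979) (3.4648, 32.7989) (22, 29.5415) (22, 39) (0, 39)]  |A|=161.2438
5. canonical 5-gon: [(0, 35.8979) (3.4648, 32.7989) (22, 29.5415) (22, 39) (0, 39)]
6. shoelace: 161.2438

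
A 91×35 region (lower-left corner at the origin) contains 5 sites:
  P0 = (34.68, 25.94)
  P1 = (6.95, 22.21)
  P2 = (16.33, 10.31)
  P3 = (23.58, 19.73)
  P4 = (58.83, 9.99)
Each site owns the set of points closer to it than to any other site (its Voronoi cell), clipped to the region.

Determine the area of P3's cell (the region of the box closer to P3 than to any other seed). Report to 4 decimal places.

Area of P3's cell: 337.9237

1. box [0,91]×[0,35]: [(0, 0) (91, 0) (91, 35) (0, 35)]
2. ⊥bis P3·P0 via (29.13,22.835): [(0, 0) (41.9053, 0) (22.3242, 35) (0, 35)]  |A|=1124.0151
3. ⊥bis P3·P1 via (15.265,20.97): [(12.1378, 0) (41.9053, 0) (22.3242, 35) (17.3573, 35)]  |A|=607.8517
4. ⊥bis P3·P2 via (19.955,15.02): [(14.9519, 18.8706) (39.4706, 0) (41.9053, 0) (22.3242, 35) (17.3573, 35)]  |A|=349.9584
5. ⊥bis P3·P4 via (41.205,14.86): [(14.9519, 18.8706) (37.5149, 1.5052) (38.688, 5.7507) (22.3242, 35) (17.3573, 35)]  |A|=337.9237
6. canonical 5-gon: [(14.9519, 18.8706) (37.5149, 1.5052) (38.688, 5.7507) (22.3242, 35) (17.3573, 35)]
7. shoelace: 337.9237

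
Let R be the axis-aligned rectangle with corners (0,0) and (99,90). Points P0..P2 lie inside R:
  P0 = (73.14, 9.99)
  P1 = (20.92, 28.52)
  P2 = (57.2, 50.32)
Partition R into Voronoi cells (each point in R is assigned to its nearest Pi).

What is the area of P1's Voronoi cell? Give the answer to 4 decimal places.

1. box [0,99]×[0,90]: [(0, 0) (99, 0) (99, 90) (0, 90)]
2. ⊥bis P1·P0 via (47.03,19.255): [(0, 0) (40.1975, 0) (72.1335, 90) (0, 90)]  |A|=5054.8933
3. ⊥bis P1·P2 via (39.06,39.42): [(0, 0) (40.1975, 0) (48.5696, 23.5939) (8.6674, 90) (0, 90)]  |A|=2947.6242
4. canonical 5-gon: [(0, 0) (40.1975, 0) (48.5696, 23.5939) (8.6674, 90) (0, 90)]
5. shoelace: 2947.6242

Area of P1's cell: 2947.6242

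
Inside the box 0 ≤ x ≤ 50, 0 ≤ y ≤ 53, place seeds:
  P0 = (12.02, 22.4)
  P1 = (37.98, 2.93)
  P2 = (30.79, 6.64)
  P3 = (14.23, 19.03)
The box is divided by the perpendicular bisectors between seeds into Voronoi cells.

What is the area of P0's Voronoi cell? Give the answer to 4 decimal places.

1. box [0,50]×[0,53]: [(0, 0) (50, 0) (50, 53) (0, 53)]
2. ⊥bis P0·P1 via (25,12.665): [(0, 0) (15.5012, 0) (50, 45.9983) (50, 53) (0, 53)]  |A|=1856.5575
3. ⊥bis P0·P2 via (21.405,14.52): [(0, 0) (9.2135, 0) (50, 48.5764) (50, 53) (0, 53)]  |A|=1659.3693
4. ⊥bis P0·P3 via (13.125,20.715): [(0, 12.1078) (43.1255, 40.3889) (50, 48.5764) (50, 53) (0, 53)]  |A|=1212.2305
5. canonical 5-gon: [(0, 12.1078) (43.1255, 40.3889) (50, 48.5764) (50, 53) (0, 53)]
6. shoelace: 1212.2305

Area of P0's cell: 1212.2305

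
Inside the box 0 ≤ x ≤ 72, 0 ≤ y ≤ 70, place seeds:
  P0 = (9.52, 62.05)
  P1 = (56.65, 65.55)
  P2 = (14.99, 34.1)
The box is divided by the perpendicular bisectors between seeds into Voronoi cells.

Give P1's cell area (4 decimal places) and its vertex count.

1. box [0,72]×[0,70]: [(0, 0) (72, 0) (72, 70) (0, 70)]
2. ⊥bis P1·P0 via (33.085,63.8): [(37.823, 0) (72, 0) (72, 70) (32.6246, 70)]  |A|=2574.3364
3. ⊥bis P1·P2 via (35.82,49.825): [(33.9377, 52.3184) (72, 1.8994) (72, 70) (32.6246, 70)]  |A|=1644.1431
4. canonical 4-gon: [(33.9377, 52.3184) (72, 1.8994) (72, 70) (32.6246, 70)]
5. shoelace: 1644.1431

Area of P1's cell: 1644.1431 (4 vertices)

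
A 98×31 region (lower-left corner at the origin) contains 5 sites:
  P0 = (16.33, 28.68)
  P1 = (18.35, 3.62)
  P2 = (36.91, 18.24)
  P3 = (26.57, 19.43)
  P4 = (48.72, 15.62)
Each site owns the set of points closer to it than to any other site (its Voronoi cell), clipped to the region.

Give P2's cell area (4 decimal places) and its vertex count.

1. box [0,98]×[0,31]: [(0, 0) (98, 0) (98, 31) (0, 31)]
2. ⊥bis P2·P0 via (26.62,23.46): [(14.719, 0) (98, 0) (98, 31) (30.445, 31)]  |A|=2337.9585
3. ⊥bis P2·P1 via (27.63,10.93): [(23.1493, 16.6183) (36.2397, 0) (98, 0) (98, 31) (30.445, 31)]  |A|=2159.14
4. ⊥bis P2·P3 via (31.74,18.835): [(30.4223, 7.3852) (36.2397, 0) (98, 0) (98, 31) (33.14, 31)]  |A|=2041.3382
5. ⊥bis P2·P4 via (42.815,16.93): [(30.4223, 7.3852) (36.2397, 0) (39.0591, 0) (45.9364, 31) (33.14, 31)]  |A|=320.7688
6. canonical 5-gon: [(30.4223, 7.3852) (36.2397, 0) (39.0591, 0) (45.9364, 31) (33.14, 31)]
7. shoelace: 320.7688

Area of P2's cell: 320.7688 (5 vertices)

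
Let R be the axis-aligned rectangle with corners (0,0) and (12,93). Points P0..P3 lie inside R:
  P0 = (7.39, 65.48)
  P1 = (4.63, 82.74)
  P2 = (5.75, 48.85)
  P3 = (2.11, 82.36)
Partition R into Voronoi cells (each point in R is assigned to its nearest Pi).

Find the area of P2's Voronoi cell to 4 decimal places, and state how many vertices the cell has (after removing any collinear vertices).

Area of P2's cell: 686.6545 (4 vertices)

1. box [0,12]×[0,93]: [(0, 0) (12, 0) (12, 93) (0, 93)]
2. ⊥bis P2·P0 via (6.57,57.165): [(0, 57.8129) (0, 0) (12, 0) (12, 56.6295)]  |A|=686.6545
3. ⊥bis P2·P1 via (5.19,65.795): [(0, 57.8129) (0, 0) (12, 0) (12, 56.6295)]  |A|=686.6545
4. ⊥bis P2·P3 via (3.93,65.605): [(0, 57.8129) (0, 0) (12, 0) (12, 56.6295)]  |A|=686.6545
5. canonical 4-gon: [(0, 57.8129) (0, 0) (12, 0) (12, 56.6295)]
6. shoelace: 686.6545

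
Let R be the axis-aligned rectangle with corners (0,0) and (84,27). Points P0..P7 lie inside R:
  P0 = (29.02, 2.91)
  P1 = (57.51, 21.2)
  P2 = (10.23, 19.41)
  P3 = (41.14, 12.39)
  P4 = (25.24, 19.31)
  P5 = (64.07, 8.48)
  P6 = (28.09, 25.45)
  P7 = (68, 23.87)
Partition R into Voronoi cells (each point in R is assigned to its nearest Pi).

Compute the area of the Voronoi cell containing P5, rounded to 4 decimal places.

1. box [0,84]×[0,27]: [(0, 0) (84, 0) (84, 27) (0, 27)]
2. ⊥bis P5·P0 via (46.545,5.695): [(47.45, 0) (84, 0) (84, 27) (43.1593, 27)]  |A|=1044.7741
3. ⊥bis P5·P1 via (60.79,14.84): [(46.2808, 7.3573) (47.45, 0) (84, 0) (84, 26.8099)]  |A|=640.0785
4. ⊥bis P5·P2 via (37.15,13.945): [(46.2808, 7.3573) (47.45, 0) (84, 0) (84, 26.8099)]  |A|=640.0785
5. ⊥bis P5·P3 via (52.605,10.435): [(52.6394, 10.6365) (50.8256, 0) (84, 0) (84, 26.8099)]  |A|=596.8184
6. ⊥bis P5·P4 via (44.655,13.895): [(52.6394, 10.6365) (50.8256, 0) (84, 0) (84, 26.8099)]  |A|=596.8184
7. ⊥bis P5·P6 via (46.08,16.965): [(52.6394, 10.6365) (50.8256, 0) (84, 0) (84, 26.8099)]  |A|=596.8184
8. ⊥bis P5·P7 via (66.035,16.175): [(64.2583, 16.6287) (52.6394, 10.6365) (50.8256, 0) (84, 0) (84, 11.5874)]  |A|=446.5596
9. canonical 5-gon: [(64.2583, 16.6287) (52.6394, 10.6365) (50.8256, 0) (84, 0) (84, 11.5874)]
10. shoelace: 446.5596

Area of P5's cell: 446.5596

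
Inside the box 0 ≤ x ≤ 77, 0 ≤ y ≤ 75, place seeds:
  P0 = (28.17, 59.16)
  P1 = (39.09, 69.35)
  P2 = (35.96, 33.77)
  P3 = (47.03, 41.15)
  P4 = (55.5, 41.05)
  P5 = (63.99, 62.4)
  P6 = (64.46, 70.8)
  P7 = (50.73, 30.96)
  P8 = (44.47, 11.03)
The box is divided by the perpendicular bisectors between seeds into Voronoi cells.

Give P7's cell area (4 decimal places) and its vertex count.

Area of P7's cell: 508.6392 (5 vertices)

1. box [0,77]×[0,75]: [(0, 0) (77, 0) (77, 75) (0, 75)]
2. ⊥bis P7·P0 via (39.45,45.06): [(0, 13.5) (0, 0) (77, 0) (77, 75) (76.875, 75)]  |A|=3411.0938
3. ⊥bis P7·P1 via (44.91,50.155): [(46.3734, 50.5987) (0, 13.5) (0, 0) (77, 0) (77, 59.8848)]  |A|=3178.1051
4. ⊥bis P7·P2 via (43.345,32.365): [(46.8409, 50.7405) (37.1875, 0) (77, 0) (77, 59.8848)]  |A|=1913.0862
5. ⊥bis P7·P3 via (48.88,36.055): [(43.6884, 34.1699) (37.1875, 0) (77, 0) (77, 46.2654)]  |A|=1450.7818
6. ⊥bis P7·P4 via (53.115,36.005): [(51.2154, 36.903) (43.6884, 34.1699) (37.1875, 0) (77, 0) (77, 24.7135)]  |A|=1172.9285
7. ⊥bis P7·P5 via (57.36,46.68): [(51.2154, 36.903) (43.6884, 34.1699) (37.1875, 0) (77, 0) (77, 24.7135)]  |A|=1172.9285
8. ⊥bis P7·P6 via (57.595,50.88): [(51.2154, 36.903) (43.6884, 34.1699) (37.1875, 0) (77, 0) (77, 24.7135)]  |A|=1172.9285
9. ⊥bis P7·P8 via (47.6,20.995): [(51.2154, 36.903) (43.6884, 34.1699) (41.5438, 22.8973) (77, 11.7605) (77, 24.7135)]  |A|=508.6392
10. canonical 5-gon: [(51.2154, 36.903) (43.6884, 34.1699) (41.5438, 22.8973) (77, 11.7605) (77, 24.7135)]
11. shoelace: 508.6392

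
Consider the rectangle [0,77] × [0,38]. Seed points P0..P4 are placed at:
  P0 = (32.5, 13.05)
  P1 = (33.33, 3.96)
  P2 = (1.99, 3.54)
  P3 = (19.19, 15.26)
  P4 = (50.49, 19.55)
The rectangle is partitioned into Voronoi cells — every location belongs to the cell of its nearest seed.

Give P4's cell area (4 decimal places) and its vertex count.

Area of P4's cell: 1361.5040 (5 vertices)

1. box [0,77]×[0,38]: [(0, 0) (77, 0) (77, 38) (0, 38)]
2. ⊥bis P4·P0 via (41.495,16.3): [(47.3844, 0) (77, 0) (77, 38) (33.6545, 38)]  |A|=1386.2606
3. ⊥bis P4·P1 via (41.91,11.755): [(43.9475, 9.5124) (52.5895, 0) (77, 0) (77, 38) (33.6545, 38)]  |A|=1361.504
4. ⊥bis P4·P2 via (26.24,11.545): [(43.9475, 9.5124) (52.5895, 0) (77, 0) (77, 38) (33.6545, 38)]  |A|=1361.504
5. ⊥bis P4·P3 via (34.84,17.405): [(43.9475, 9.5124) (52.5895, 0) (77, 0) (77, 38) (33.6545, 38)]  |A|=1361.504
6. canonical 5-gon: [(43.9475, 9.5124) (52.5895, 0) (77, 0) (77, 38) (33.6545, 38)]
7. shoelace: 1361.504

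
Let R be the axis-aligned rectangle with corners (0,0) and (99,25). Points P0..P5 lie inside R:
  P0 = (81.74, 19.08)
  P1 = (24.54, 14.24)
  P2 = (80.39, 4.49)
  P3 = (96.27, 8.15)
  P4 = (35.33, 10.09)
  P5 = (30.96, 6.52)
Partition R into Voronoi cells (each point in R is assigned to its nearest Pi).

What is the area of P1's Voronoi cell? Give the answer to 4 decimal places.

Area of P1's cell: 690.6086

1. box [0,99]×[0,25]: [(0, 0) (99, 0) (99, 25) (0, 25)]
2. ⊥bis P1·P0 via (53.14,16.66): [(0, 0) (54.5497, 0) (52.4343, 25) (0, 25)]  |A|=1337.3
3. ⊥bis P1·P2 via (52.465,9.365): [(0, 0) (50.8301, 0) (53.3354, 14.3508) (52.4343, 25) (0, 25)]  |A|=1310.6105
4. ⊥bis P1·P3 via (60.405,11.195): [(0, 0) (50.8301, 0) (53.3354, 14.3508) (52.4343, 25) (0, 25)]  |A|=1310.6105
5. ⊥bis P1·P4 via (29.935,12.165): [(0, 0) (25.2562, 0) (34.8715, 25) (0, 25)]  |A|=751.5962
6. ⊥bis P1·P5 via (27.75,10.38): [(0, 0) (15.2681, 0) (29.9531, 12.2121) (34.8715, 25) (0, 25)]  |A|=690.6086
7. canonical 5-gon: [(0, 0) (15.2681, 0) (29.9531, 12.2121) (34.8715, 25) (0, 25)]
8. shoelace: 690.6086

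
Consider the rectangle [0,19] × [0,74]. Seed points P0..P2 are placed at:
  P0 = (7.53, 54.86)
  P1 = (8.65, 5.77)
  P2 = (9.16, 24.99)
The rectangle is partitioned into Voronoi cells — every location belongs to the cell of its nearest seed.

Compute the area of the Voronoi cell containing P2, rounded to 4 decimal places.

1. box [0,19]×[0,74]: [(0, 0) (19, 0) (19, 74) (0, 74)]
2. ⊥bis P2·P0 via (8.345,39.925): [(0, 39.4696) (0, 0) (19, 0) (19, 40.5064)]  |A|=759.7725
3. ⊥bis P2·P1 via (8.905,15.38): [(0, 39.4696) (0, 15.6163) (19, 15.1121) (19, 40.5064)]  |A|=467.8525
4. canonical 4-gon: [(0, 39.4696) (0, 15.6163) (19, 15.1121) (19, 40.5064)]
5. shoelace: 467.8525

Area of P2's cell: 467.8525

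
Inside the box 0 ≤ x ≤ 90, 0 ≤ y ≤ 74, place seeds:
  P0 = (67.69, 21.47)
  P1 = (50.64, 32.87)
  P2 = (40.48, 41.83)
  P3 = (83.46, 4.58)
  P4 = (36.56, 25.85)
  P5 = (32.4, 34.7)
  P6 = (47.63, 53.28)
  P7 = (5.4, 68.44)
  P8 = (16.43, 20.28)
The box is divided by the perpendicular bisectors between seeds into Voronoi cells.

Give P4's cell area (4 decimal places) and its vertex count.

Area of P4's cell: 589.7585 (6 vertices)

1. box [0,90]×[0,74]: [(0, 0) (90, 0) (90, 74) (0, 74)]
2. ⊥bis P4·P0 via (52.125,23.66): [(0, 0) (48.796, 0) (59.2079, 74) (0, 74)]  |A|=3996.1437
3. ⊥bis P4·P1 via (43.6,29.36): [(0, 0) (48.796, 0) (50.8742, 14.7702) (21.3434, 74) (0, 74)]  |A|=2874.7912
4. ⊥bis P4·P2 via (38.52,33.84): [(0, 43.2892) (0, 0) (48.796, 0) (50.8742, 14.7702) (41.763, 33.0445)]  |A|=1796.4386
5. ⊥bis P4·P3 via (60.01,15.215): [(0, 43.2892) (0, 0) (48.796, 0) (50.8742, 14.7702) (41.763, 33.0445)]  |A|=1796.4386
6. ⊥bis P4·P5 via (34.48,30.275): [(40.8488, 33.2687) (0, 14.0675) (0, 0) (48.796, 0) (50.8742, 14.7702) (41.763, 33.0445)]  |A|=1199.601
7. ⊥bis P4·P6 via (42.095,39.565): [(40.8488, 33.2687) (0, 14.0675) (0, 0) (48.796, 0) (50.8742, 14.7702) (41.763, 33.0445)]  |A|=1199.601
8. ⊥bis P4·P7 via (20.98,47.145): [(40.8488, 33.2687) (0, 14.0675) (0, 0) (48.796, 0) (50.8742, 14.7702) (41.763, 33.0445)]  |A|=1199.601
9. ⊥bis P4·P8 via (26.495,23.065): [(40.8488, 33.2687) (25.6486, 26.1238) (32.8771, 0) (48.796, 0) (50.8742, 14.7702) (41.763, 33.0445)]  |A|=589.7585
10. canonical 6-gon: [(40.8488, 33.2687) (25.6486, 26.1238) (32.8771, 0) (48.796, 0) (50.8742, 14.7702) (41.763, 33.0445)]
11. shoelace: 589.7585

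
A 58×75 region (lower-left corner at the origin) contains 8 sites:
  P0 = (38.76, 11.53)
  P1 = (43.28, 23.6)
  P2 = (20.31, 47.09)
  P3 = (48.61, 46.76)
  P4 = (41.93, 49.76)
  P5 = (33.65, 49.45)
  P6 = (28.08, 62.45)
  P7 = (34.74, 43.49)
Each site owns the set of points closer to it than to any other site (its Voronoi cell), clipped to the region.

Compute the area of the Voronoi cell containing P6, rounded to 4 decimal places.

Area of P6's cell: 713.2663

1. box [0,58]×[0,75]: [(0, 0) (58, 0) (58, 75) (0, 75)]
2. ⊥bis P6·P0 via (33.42,36.99): [(0, 29.9805) (58, 42.1454) (58, 75) (0, 75)]  |A|=2258.3491
3. ⊥bis P6·P1 via (35.68,43.025): [(0, 29.9805) (5.0422, 31.038) (58, 51.7577) (58, 75) (0, 75)]  |A|=2003.8279
4. ⊥bis P6·P2 via (24.195,54.77): [(0, 67.0093) (42.2959, 45.6135) (58, 51.7577) (58, 75) (0, 75)]  |A|=1203.6966
5. ⊥bis P6·P3 via (38.345,54.605): [(0, 67.0093) (34.4907, 49.5618) (53.9318, 75) (0, 75)]  |A|=823.7675
6. ⊥bis P6·P4 via (35.005,56.105): [(0, 67.0093) (30.7456, 51.4563) (52.3175, 75) (0, 75)]  |A|=738.7135
7. ⊥bis P6·P5 via (30.865,55.95): [(0, 67.0093) (25.9908, 53.8616) (37.4469, 58.7701) (52.3175, 75) (0, 75)]  |A|=713.2663
8. ⊥bis P6·P7 via (31.41,52.97): [(0, 67.0093) (25.9908, 53.8616) (37.4469, 58.7701) (52.3175, 75) (0, 75)]  |A|=713.2663
9. canonical 5-gon: [(0, 67.0093) (25.9908, 53.8616) (37.4469, 58.7701) (52.3175, 75) (0, 75)]
10. shoelace: 713.2663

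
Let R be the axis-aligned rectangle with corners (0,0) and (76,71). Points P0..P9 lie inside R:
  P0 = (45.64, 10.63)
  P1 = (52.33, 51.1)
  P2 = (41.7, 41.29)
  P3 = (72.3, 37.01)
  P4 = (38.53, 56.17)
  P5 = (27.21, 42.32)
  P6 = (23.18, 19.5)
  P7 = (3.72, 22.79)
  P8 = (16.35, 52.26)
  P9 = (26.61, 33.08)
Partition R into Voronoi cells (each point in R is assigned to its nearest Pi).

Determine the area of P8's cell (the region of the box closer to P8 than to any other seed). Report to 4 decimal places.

1. box [0,76]×[0,71]: [(0, 0) (76, 0) (76, 71) (0, 71)]
2. ⊥bis P8·P0 via (30.995,31.445): [(0, 9.6376) (76, 63.1096) (76, 71) (0, 71)]  |A|=2631.6085
3. ⊥bis P8·P1 via (34.34,51.68): [(0, 9.6376) (33.7501, 33.3834) (34.9629, 71) (0, 71)]  |A|=1693.0863
4. ⊥bis P8·P2 via (29.025,46.775): [(0, 9.6376) (18.6247, 22.7415) (34.597, 59.651) (34.9629, 71) (0, 71)]  |A|=1498.9387
5. ⊥bis P8·P3 via (44.325,44.635): [(0, 9.6376) (18.6247, 22.7415) (34.597, 59.651) (34.9629, 71) (0, 71)]  |A|=1498.9387
6. ⊥bis P8·P4 via (27.44,54.215): [(0, 9.6376) (18.6247, 22.7415) (28.8307, 46.326) (24.4811, 71) (0, 71)]  |A|=1339.3416
7. ⊥bis P8·P5 via (21.78,47.29): [(0, 23.4941) (27.5496, 53.5936) (24.4811, 71) (0, 71)]  |A|=867.4466
8. ⊥bis P8·P6 via (19.765,35.88): [(0, 31.7593) (9.349, 33.7084) (27.5496, 53.5936) (24.4811, 71) (0, 71)]  |A|=828.8114
9. ⊥bis P8·P7 via (10.035,37.525): [(0, 41.8257) (12.0513, 36.6609) (27.5496, 53.5936) (24.4811, 71) (0, 71)]  |A|=756.9869
10. ⊥bis P8·P9 via (21.48,42.67): [(0, 41.8257) (11.0493, 37.0903) (13.7826, 38.5524) (27.5496, 53.5936) (24.4811, 71) (0, 71)]  |A|=755.6675
11. canonical 6-gon: [(0, 41.8257) (11.0493, 37.0903) (13.7826, 38.5524) (27.5496, 53.5936) (24.4811, 71) (0, 71)]
12. shoelace: 755.6675

Area of P8's cell: 755.6675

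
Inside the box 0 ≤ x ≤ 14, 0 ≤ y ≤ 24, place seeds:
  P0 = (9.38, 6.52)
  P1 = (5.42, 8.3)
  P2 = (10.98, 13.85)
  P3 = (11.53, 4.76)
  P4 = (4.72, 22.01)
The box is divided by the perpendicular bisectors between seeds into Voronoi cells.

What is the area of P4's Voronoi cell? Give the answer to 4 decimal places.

1. box [0,14]×[0,24]: [(0, 0) (14, 0) (14, 24) (0, 24)]
2. ⊥bis P4·P0 via (7.05,14.265): [(0, 12.1441) (14, 16.3558) (14, 24) (0, 24)]  |A|=136.5006
3. ⊥bis P4·P1 via (5.07,15.155): [(0, 14.8961) (11.0178, 15.4587) (14, 16.3558) (14, 24) (0, 24)]  |A|=121.3397
4. ⊥bis P4·P2 via (7.85,17.93): [(0, 14.8961) (4.1731, 15.1092) (14, 22.648) (14, 24) (0, 24)]  |A|=87.874
5. ⊥bis P4·P3 via (8.125,13.385): [(0, 14.8961) (4.1731, 15.1092) (14, 22.648) (14, 24) (0, 24)]  |A|=87.874
6. canonical 5-gon: [(0, 14.8961) (4.1731, 15.1092) (14, 22.648) (14, 24) (0, 24)]
7. shoelace: 87.874

Area of P4's cell: 87.8740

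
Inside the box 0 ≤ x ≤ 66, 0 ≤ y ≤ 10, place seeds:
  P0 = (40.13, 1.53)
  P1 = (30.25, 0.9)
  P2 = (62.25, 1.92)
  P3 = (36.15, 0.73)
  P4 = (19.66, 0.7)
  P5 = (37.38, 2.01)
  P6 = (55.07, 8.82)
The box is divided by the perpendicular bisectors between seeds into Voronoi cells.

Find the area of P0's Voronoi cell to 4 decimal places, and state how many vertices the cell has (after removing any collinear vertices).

1. box [0,66]×[0,10]: [(0, 0) (66, 0) (66, 10) (0, 10)]
2. ⊥bis P0·P1 via (35.19,1.215): [(35.2675, 0) (66, 0) (66, 10) (34.6298, 10)]  |A|=310.5135
3. ⊥bis P0·P2 via (51.19,1.725): [(35.2675, 0) (51.2204, 0) (51.0441, 10) (34.6298, 10)]  |A|=161.8361
4. ⊥bis P0·P3 via (38.14,1.13): [(38.3671, 0) (51.2204, 0) (51.0441, 10) (36.3571, 10)]  |A|=137.7015
5. ⊥bis P0·P4 via (29.895,1.115): [(38.3671, 0) (51.2204, 0) (51.0441, 10) (36.3571, 10)]  |A|=137.7015
6. ⊥bis P0·P5 via (38.755,1.77): [(38.4461, 0) (51.2204, 0) (51.0441, 10) (40.1915, 10)]  |A|=118.1348
7. ⊥bis P0·P6 via (47.6,5.175): [(38.4461, 0) (50.1252, 0) (45.2456, 10) (40.1915, 10)]  |A|=83.6661
8. canonical 4-gon: [(38.4461, 0) (50.1252, 0) (45.2456, 10) (40.1915, 10)]
9. shoelace: 83.6661

Area of P0's cell: 83.6661 (4 vertices)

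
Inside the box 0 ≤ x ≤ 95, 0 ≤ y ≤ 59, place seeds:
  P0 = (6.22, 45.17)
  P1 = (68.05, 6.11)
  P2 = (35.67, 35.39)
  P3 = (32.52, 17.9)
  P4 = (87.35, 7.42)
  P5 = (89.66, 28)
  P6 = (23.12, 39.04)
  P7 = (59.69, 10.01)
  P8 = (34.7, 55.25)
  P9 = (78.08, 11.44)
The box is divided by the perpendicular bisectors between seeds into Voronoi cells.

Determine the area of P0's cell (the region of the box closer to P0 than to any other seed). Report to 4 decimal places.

Area of P0's cell: 553.0274

1. box [0,95]×[0,59]: [(0, 0) (95, 0) (95, 59) (0, 59)]
2. ⊥bis P0·P1 via (37.135,25.64): [(0, 0) (20.9374, 0) (58.2096, 59) (0, 59)]  |A|=2334.8357
3. ⊥bis P0·P2 via (20.945,40.28): [(0, 0) (7.5685, 0) (27.1617, 59) (0, 59)]  |A|=1024.5402
4. ⊥bis P0·P3 via (19.37,31.535): [(0, 12.854) (17.4146, 29.6492) (27.1617, 59) (0, 59)]  |A|=800.4167
5. ⊥bis P0·P4 via (46.785,26.295): [(0, 12.854) (17.4146, 29.6492) (27.1617, 59) (0, 59)]  |A|=800.4167
6. ⊥bis P0·P5 via (47.94,36.585): [(0, 12.854) (17.4146, 29.6492) (27.1617, 59) (0, 59)]  |A|=800.4167
7. ⊥bis P0·P6 via (14.67,42.105): [(0, 12.854) (6.2445, 18.8763) (20.7982, 59) (0, 59)]  |A|=561.3281
8. ⊥bis P0·P7 via (32.955,27.59): [(0, 12.854) (6.2445, 18.8763) (20.7982, 59) (0, 59)]  |A|=561.3281
9. ⊥bis P0·P8 via (20.46,50.21): [(0, 12.854) (6.2445, 18.8763) (19.0524, 54.187) (17.3489, 59) (0, 59)]  |A|=553.0274
10. ⊥bis P0·P9 via (42.15,28.305): [(0, 12.854) (6.2445, 18.8763) (19.0524, 54.187) (17.3489, 59) (0, 59)]  |A|=553.0274
11. canonical 5-gon: [(0, 12.854) (6.2445, 18.8763) (19.0524, 54.187) (17.3489, 59) (0, 59)]
12. shoelace: 553.0274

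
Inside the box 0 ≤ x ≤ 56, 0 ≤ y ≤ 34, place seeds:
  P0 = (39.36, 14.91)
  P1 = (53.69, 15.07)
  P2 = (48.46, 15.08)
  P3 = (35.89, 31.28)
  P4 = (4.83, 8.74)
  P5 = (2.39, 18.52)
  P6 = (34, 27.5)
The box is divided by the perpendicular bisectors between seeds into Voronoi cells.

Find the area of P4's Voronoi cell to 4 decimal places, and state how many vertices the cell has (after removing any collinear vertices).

Area of P4's cell: 348.9891 (5 vertices)

1. box [0,56]×[0,34]: [(0, 0) (56, 0) (56, 34) (0, 34)]
2. ⊥bis P4·P0 via (22.095,11.825): [(0, 0) (24.208, 0) (18.1327, 34) (0, 34)]  |A|=719.7903
3. ⊥bis P4·P1 via (29.26,11.905): [(0, 0) (24.208, 0) (18.1327, 34) (0, 34)]  |A|=719.7903
4. ⊥bis P4·P2 via (26.645,11.91): [(0, 0) (24.208, 0) (18.1327, 34) (0, 34)]  |A|=719.7903
5. ⊥bis P4·P3 via (20.36,20.01): [(0, 0) (24.208, 0) (20.7215, 19.5119) (10.2076, 34) (0, 34)]  |A|=662.3806
6. ⊥bis P4·P5 via (3.61,13.63): [(0, 12.7293) (0, 0) (24.208, 0) (20.9973, 17.9679)]  |A|=351.1248
7. ⊥bis P4·P6 via (19.415,18.12): [(19.7181, 17.6488) (0, 12.7293) (0, 0) (24.208, 0) (21.5685, 14.7715)]  |A|=348.9891
8. canonical 5-gon: [(19.7181, 17.6488) (0, 12.7293) (0, 0) (24.208, 0) (21.5685, 14.7715)]
9. shoelace: 348.9891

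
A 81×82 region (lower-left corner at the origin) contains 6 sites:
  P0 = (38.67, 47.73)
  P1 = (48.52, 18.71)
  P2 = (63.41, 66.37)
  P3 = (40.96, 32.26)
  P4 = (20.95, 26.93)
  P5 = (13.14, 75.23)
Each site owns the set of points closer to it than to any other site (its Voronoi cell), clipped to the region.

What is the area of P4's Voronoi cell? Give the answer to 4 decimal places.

Area of P4's cell: 1434.6157

1. box [0,81]×[0,82]: [(0, 0) (81, 0) (81, 82) (0, 82)]
2. ⊥bis P4·P0 via (29.81,37.33): [(0, 62.7258) (0, 0) (73.6285, 0)]  |A|=2309.2046
3. ⊥bis P4·P1 via (34.735,22.82): [(37.1873, 31.0451) (0, 62.7258) (0, 0) (27.9312, 0)]  |A|=1599.8661
4. ⊥bis P4·P2 via (42.18,46.65): [(37.1873, 31.0451) (0, 62.7258) (0, 0) (27.9312, 0)]  |A|=1599.8661
5. ⊥bis P4·P3 via (30.955,29.595): [(33.6917, 19.3208) (28.626, 38.3387) (0, 62.7258) (0, 0) (27.9312, 0)]  |A|=1536.9304
6. ⊥bis P4·P5 via (17.045,51.08): [(33.6917, 19.3208) (28.626, 38.3387) (14.2084, 50.6213) (0, 48.3239) (0, 0) (27.9312, 0)]  |A|=1434.6157
7. canonical 6-gon: [(33.6917, 19.3208) (28.626, 38.3387) (14.2084, 50.6213) (0, 48.3239) (0, 0) (27.9312, 0)]
8. shoelace: 1434.6157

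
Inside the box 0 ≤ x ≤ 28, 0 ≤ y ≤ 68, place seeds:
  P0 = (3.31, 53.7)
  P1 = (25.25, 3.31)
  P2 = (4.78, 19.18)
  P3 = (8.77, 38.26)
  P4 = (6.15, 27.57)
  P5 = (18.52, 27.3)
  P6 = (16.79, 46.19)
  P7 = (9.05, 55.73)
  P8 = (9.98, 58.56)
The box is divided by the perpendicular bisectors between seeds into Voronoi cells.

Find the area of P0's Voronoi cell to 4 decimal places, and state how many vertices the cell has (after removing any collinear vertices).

1. box [0,28]×[0,68]: [(0, 0) (28, 0) (28, 68) (0, 68)]
2. ⊥bis P0·P1 via (14.28,28.505): [(0, 22.2874) (28, 34.4787) (28, 68) (0, 68)]  |A|=1109.2736
3. ⊥bis P0·P2 via (4.045,36.44): [(0, 36.2677) (28, 37.4601) (28, 68) (0, 68)]  |A|=871.8101
4. ⊥bis P0·P3 via (6.04,45.98): [(0, 43.8441) (28, 53.7456) (28, 68) (0, 68)]  |A|=537.7436
5. ⊥bis P0·P4 via (4.73,40.635): [(0, 43.8441) (28, 53.7456) (28, 68) (0, 68)]  |A|=537.7436
6. ⊥bis P0·P5 via (10.915,40.5): [(0, 43.8441) (28, 53.7456) (28, 68) (0, 68)]  |A|=537.7436
7. ⊥bis P0·P6 via (10.05,49.945): [(0, 43.8441) (8.2829, 46.7731) (20.1088, 68) (0, 68)]  |A|=313.464
8. ⊥bis P0·P7 via (6.18,54.715): [(0, 43.8441) (8.2829, 46.7731) (8.7146, 47.5481) (1.4816, 68) (0, 68)]  |A|=122.9833
9. ⊥bis P0·P8 via (6.645,56.13): [(0, 65.2498) (0, 43.8441) (8.2829, 46.7731) (8.7146, 47.5481) (4.769, 58.7046)]  |A|=109.5392
10. canonical 5-gon: [(0, 65.2498) (0, 43.8441) (8.2829, 46.7731) (8.7146, 47.5481) (4.769, 58.7046)]
11. shoelace: 109.5392

Area of P0's cell: 109.5392 (5 vertices)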